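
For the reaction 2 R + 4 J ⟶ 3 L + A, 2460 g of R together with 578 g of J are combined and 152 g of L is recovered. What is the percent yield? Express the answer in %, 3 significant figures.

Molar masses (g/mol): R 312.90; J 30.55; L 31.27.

41.2 %

n(R) = 2460 / 312.90 = 7.862 mol
n(J) = 578.0 / 30.55 = 18.92 mol
n/ν for R = 7.862/2 = 3.931
n/ν for J = 18.92/4 = 4.730
Smallest n/ν is R → limiting reagent.
theoretical n(L) = (3/2) × 7.862 = 11.79 mol → 368.7 g
% yield = 152 / 368.7 × 100 = 41.23 %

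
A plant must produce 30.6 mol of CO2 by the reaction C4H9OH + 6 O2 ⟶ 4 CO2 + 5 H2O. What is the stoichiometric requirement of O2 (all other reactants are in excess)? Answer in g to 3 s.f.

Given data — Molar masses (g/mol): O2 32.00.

n(CO2) = 30.60 mol
n(O2) = (6/4) × 30.60 = 45.90 mol
mass = 45.90 × 32.00 = 1469 g

1470 g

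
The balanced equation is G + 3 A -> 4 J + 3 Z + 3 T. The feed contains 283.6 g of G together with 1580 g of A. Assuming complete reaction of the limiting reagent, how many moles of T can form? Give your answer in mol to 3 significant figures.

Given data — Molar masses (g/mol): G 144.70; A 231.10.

5.88 mol

n(G) = 283.6 / 144.70 = 1.960 mol
n(A) = 1580 / 231.10 = 6.837 mol
n/ν for G = 1.960/1 = 1.960
n/ν for A = 6.837/3 = 2.279
Smallest n/ν is G → limiting reagent.
n(T) = (3/1) × 1.960 = 5.880 mol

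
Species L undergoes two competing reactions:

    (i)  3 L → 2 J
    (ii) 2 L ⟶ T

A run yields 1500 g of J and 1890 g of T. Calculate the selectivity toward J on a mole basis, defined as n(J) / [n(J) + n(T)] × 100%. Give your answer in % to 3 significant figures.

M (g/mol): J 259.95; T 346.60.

51.4 %

n(J) = 1500 / 259.95 = 5.770 mol
n(T) = 1890 / 346.60 = 5.453 mol
selectivity = 5.770/(5.770+5.453) × 100 = 51.41 %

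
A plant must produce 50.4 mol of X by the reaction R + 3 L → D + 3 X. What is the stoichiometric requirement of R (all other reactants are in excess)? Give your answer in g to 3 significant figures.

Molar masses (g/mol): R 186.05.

n(X) = 50.40 mol
n(R) = (1/3) × 50.40 = 16.80 mol
mass = 16.80 × 186.05 = 3126 g

3130 g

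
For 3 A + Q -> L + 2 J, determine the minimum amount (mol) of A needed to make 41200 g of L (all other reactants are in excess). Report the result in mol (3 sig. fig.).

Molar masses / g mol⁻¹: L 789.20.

n(L) = 41200 / 789.20 = 52.20 mol
n(A) = (3/1) × 52.20 = 156.6 mol

157 mol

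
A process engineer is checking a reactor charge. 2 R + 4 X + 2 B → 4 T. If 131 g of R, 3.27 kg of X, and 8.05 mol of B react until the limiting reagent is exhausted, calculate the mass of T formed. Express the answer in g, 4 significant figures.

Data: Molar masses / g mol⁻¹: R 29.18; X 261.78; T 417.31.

n(R) = 131.0 / 29.18 = 4.489 mol
n(X) = 3.270×1000 / 261.78 = 12.49 mol
n(B) = 8.050 mol
n/ν for R = 4.489/2 = 2.245
n/ν for X = 12.49/4 = 3.123
n/ν for B = 8.050/2 = 4.025
Smallest n/ν is R → limiting reagent.
n(T) = (4/2) × 4.489 = 8.978 mol
mass = 8.978 × 417.31 = 3747 g

3747 g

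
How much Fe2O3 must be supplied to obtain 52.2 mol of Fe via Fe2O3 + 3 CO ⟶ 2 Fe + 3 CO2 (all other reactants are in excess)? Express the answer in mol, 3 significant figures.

n(Fe) = 52.20 mol
n(Fe2O3) = (1/2) × 52.20 = 26.10 mol

26.1 mol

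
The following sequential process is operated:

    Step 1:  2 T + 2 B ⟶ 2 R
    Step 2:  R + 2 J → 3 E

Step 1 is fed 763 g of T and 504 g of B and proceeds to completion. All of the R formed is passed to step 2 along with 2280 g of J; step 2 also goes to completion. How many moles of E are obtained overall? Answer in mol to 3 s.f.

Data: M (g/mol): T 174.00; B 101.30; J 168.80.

Step 1:
n(T) = 763.0 / 174.00 = 4.385 mol
n(B) = 504.0 / 101.30 = 4.975 mol
n/ν for T = 4.385/2 = 2.193
n/ν for B = 4.975/2 = 2.488
Smallest n/ν is T → limiting reagent.
n(R) produced = (2/2) × 4.385 = 4.385 mol
Step 2:
n(R) available = 4.385 mol
n(J) = 2280 / 168.80 = 13.51 mol
n/ν for R = 4.385/1 = 4.385
n/ν for J = 13.51/2 = 6.755
Smallest n/ν is R → limiting reagent.
n(E) = (3/1) × 4.385 = 13.16 mol

13.2 mol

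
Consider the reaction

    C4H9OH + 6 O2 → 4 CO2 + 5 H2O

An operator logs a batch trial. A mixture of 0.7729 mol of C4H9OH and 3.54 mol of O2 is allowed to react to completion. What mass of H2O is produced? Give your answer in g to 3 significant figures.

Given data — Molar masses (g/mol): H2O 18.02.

53.2 g

n(C4H9OH) = 0.7729 mol
n(O2) = 3.540 mol
n/ν for C4H9OH = 0.7729/1 = 0.7729
n/ν for O2 = 3.540/6 = 0.5900
Smallest n/ν is O2 → limiting reagent.
n(H2O) = (5/6) × 3.540 = 2.950 mol
mass = 2.950 × 18.02 = 53.16 g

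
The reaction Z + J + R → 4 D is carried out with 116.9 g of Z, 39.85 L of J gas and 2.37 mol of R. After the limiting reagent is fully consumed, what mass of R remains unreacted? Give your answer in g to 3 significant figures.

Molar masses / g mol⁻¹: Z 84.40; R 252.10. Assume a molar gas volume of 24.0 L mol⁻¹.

n(Z) = 116.9 / 84.40 = 1.385 mol
n(J) = 39.85 / 24.0 = 1.660 mol
n(R) = 2.370 mol
n/ν for Z = 1.385/1 = 1.385
n/ν for J = 1.660/1 = 1.660
n/ν for R = 2.370/1 = 2.370
Smallest n/ν is Z → limiting reagent.
R consumed = (1/1) × 1.385 = 1.385 mol
R remaining = 2.370 − 1.385 = 0.9850 mol
mass = 0.9850 × 252.10 = 248.3 g

248 g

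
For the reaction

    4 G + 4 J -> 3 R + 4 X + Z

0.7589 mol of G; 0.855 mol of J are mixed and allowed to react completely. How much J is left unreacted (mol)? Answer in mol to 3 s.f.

n(G) = 0.7589 mol
n(J) = 0.8550 mol
n/ν → G: 0.1897, J: 0.2138; G is limiting.
J consumed = (4/4) × 0.7589 = 0.7589 mol
J remaining = 0.8550 − 0.7589 = 0.09610 mol

0.0961 mol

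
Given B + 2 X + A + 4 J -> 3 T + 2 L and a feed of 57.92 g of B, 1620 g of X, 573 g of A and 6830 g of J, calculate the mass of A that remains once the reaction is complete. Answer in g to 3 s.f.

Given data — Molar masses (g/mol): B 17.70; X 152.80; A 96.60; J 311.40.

257 g

n(B) = 57.92 / 17.70 = 3.272 mol
n(X) = 1620 / 152.80 = 10.60 mol
n(A) = 573.0 / 96.60 = 5.932 mol
n(J) = 6830 / 311.40 = 21.93 mol
n/ν for B = 3.272/1 = 3.272
n/ν for X = 10.60/2 = 5.300
n/ν for A = 5.932/1 = 5.932
n/ν for J = 21.93/4 = 5.483
Smallest n/ν is B → limiting reagent.
A consumed = (1/1) × 3.272 = 3.272 mol
A remaining = 5.932 − 3.272 = 2.660 mol
mass = 2.660 × 96.60 = 257.0 g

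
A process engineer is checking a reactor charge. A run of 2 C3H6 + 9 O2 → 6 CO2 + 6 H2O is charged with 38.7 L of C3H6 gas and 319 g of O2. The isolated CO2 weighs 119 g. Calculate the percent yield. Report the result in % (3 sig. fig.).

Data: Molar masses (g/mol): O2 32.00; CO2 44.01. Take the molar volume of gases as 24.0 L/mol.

55.9 %

n(C3H6) = 38.70 / 24.0 = 1.613 mol
n(O2) = 319.0 / 32.00 = 9.969 mol
n/ν → C3H6: 0.8065, O2: 1.108; C3H6 is limiting.
theoretical n(CO2) = (6/2) × 1.613 = 4.839 mol → 213.0 g
% yield = 119 / 213.0 × 100 = 55.87 %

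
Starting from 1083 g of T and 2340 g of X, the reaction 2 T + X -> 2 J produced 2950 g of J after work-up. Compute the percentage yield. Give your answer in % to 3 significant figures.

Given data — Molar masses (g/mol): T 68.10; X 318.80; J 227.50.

88.3 %

n(T) = 1083 / 68.10 = 15.90 mol
n(X) = 2340 / 318.80 = 7.340 mol
n/ν for T = 15.90/2 = 7.950
n/ν for X = 7.340/1 = 7.340
Smallest n/ν is X → limiting reagent.
theoretical n(J) = (2/1) × 7.340 = 14.68 mol → 3340 g
% yield = 2950 / 3340 × 100 = 88.32 %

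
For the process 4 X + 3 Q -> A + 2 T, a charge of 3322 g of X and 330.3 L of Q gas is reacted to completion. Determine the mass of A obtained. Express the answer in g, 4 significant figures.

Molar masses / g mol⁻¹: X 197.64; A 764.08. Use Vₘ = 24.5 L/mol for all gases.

n(X) = 3322 / 197.64 = 16.81 mol
n(Q) = 330.3 / 24.5 = 13.48 mol
n/ν for X = 16.81/4 = 4.203
n/ν for Q = 13.48/3 = 4.493
Smallest n/ν is X → limiting reagent.
n(A) = (1/4) × 16.81 = 4.203 mol
mass = 4.203 × 764.08 = 3211 g

3211 g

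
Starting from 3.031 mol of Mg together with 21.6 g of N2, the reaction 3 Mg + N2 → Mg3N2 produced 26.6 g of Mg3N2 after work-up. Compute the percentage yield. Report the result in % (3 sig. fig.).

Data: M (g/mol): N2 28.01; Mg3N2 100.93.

n(Mg) = 3.031 mol
n(N2) = 21.60 / 28.01 = 0.7712 mol
n/ν → Mg: 1.010, N2: 0.7712; N2 is limiting.
theoretical n(Mg3N2) = (1/1) × 0.7712 = 0.7712 mol → 77.84 g
% yield = 26.6 / 77.84 × 100 = 34.17 %

34.2 %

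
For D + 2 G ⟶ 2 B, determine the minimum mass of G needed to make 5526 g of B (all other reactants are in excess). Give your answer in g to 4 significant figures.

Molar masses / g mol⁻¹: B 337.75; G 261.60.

4280 g

n(B) = 5526 / 337.75 = 16.36 mol
n(G) = (2/2) × 16.36 = 16.36 mol
mass = 16.36 × 261.60 = 4280 g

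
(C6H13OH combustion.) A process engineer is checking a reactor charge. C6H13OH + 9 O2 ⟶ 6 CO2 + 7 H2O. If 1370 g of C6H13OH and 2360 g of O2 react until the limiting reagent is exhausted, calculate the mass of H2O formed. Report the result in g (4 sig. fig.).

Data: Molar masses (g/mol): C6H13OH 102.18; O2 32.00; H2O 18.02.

n(C6H13OH) = 1370 / 102.18 = 13.41 mol
n(O2) = 2360 / 32.00 = 73.75 mol
n/ν for C6H13OH = 13.41/1 = 13.41
n/ν for O2 = 73.75/9 = 8.194
Smallest n/ν is O2 → limiting reagent.
n(H2O) = (7/9) × 73.75 = 57.36 mol
mass = 57.36 × 18.02 = 1034 g

1034 g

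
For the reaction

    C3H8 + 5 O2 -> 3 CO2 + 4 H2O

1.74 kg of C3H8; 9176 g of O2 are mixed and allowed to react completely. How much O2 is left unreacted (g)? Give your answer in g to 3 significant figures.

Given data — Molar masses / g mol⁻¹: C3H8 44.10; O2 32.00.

2860 g

n(C3H8) = 1.740×1000 / 44.10 = 39.46 mol
n(O2) = 9176 / 32.00 = 286.8 mol
n/ν for C3H8 = 39.46/1 = 39.46
n/ν for O2 = 286.8/5 = 57.36
Smallest n/ν is C3H8 → limiting reagent.
O2 consumed = (5/1) × 39.46 = 197.3 mol
O2 remaining = 286.8 − 197.3 = 89.50 mol
mass = 89.50 × 32.00 = 2864 g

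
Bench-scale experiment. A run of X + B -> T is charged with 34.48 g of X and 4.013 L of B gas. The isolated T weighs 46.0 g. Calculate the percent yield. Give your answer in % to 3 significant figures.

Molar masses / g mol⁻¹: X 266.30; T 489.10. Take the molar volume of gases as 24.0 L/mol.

72.6 %

n(X) = 34.48 / 266.30 = 0.1295 mol
n(B) = 4.013 / 24.0 = 0.1672 mol
n/ν → X: 0.1295, B: 0.1672; X is limiting.
theoretical n(T) = (1/1) × 0.1295 = 0.1295 mol → 63.34 g
% yield = 46.0 / 63.34 × 100 = 72.62 %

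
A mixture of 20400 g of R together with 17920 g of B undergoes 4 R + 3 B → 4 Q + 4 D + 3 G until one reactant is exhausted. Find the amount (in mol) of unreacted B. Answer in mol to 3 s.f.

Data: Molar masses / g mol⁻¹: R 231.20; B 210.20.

19.1 mol

n(R) = 20400 / 231.20 = 88.24 mol
n(B) = 17920 / 210.20 = 85.25 mol
n/ν for R = 88.24/4 = 22.06
n/ν for B = 85.25/3 = 28.42
Smallest n/ν is R → limiting reagent.
B consumed = (3/4) × 88.24 = 66.18 mol
B remaining = 85.25 − 66.18 = 19.07 mol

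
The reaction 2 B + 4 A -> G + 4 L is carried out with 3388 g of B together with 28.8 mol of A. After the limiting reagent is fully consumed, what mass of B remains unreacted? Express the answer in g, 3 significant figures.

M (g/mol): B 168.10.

967 g

n(B) = 3388 / 168.10 = 20.15 mol
n(A) = 28.80 mol
n/ν for B = 20.15/2 = 10.08
n/ν for A = 28.80/4 = 7.200
Smallest n/ν is A → limiting reagent.
B consumed = (2/4) × 28.80 = 14.40 mol
B remaining = 20.15 − 14.40 = 5.750 mol
mass = 5.750 × 168.10 = 966.6 g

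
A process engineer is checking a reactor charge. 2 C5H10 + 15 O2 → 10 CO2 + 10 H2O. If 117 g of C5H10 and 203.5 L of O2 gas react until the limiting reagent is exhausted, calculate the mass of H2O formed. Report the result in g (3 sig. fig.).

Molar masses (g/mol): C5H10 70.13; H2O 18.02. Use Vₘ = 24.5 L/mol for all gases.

99.8 g

n(C5H10) = 117.0 / 70.13 = 1.668 mol
n(O2) = 203.5 / 24.5 = 8.306 mol
n/ν for C5H10 = 1.668/2 = 0.8340
n/ν for O2 = 8.306/15 = 0.5537
Smallest n/ν is O2 → limiting reagent.
n(H2O) = (10/15) × 8.306 = 5.537 mol
mass = 5.537 × 18.02 = 99.78 g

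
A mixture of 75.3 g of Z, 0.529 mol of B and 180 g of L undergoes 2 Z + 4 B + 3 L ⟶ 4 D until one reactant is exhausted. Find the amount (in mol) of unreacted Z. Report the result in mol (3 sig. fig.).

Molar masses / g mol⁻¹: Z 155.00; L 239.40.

0.221 mol

n(Z) = 75.30 / 155.00 = 0.4858 mol
n(B) = 0.5290 mol
n(L) = 180.0 / 239.40 = 0.7519 mol
n/ν for Z = 0.4858/2 = 0.2429
n/ν for B = 0.5290/4 = 0.1323
n/ν for L = 0.7519/3 = 0.2506
Smallest n/ν is B → limiting reagent.
Z consumed = (2/4) × 0.5290 = 0.2645 mol
Z remaining = 0.4858 − 0.2645 = 0.2213 mol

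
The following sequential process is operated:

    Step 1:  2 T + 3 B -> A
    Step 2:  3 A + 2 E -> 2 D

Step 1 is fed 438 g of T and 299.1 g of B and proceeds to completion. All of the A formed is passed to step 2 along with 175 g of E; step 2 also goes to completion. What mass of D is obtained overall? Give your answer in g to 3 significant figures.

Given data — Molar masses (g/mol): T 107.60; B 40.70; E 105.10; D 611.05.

829 g

Step 1:
n(T) = 438.0 / 107.60 = 4.071 mol
n(B) = 299.1 / 40.70 = 7.349 mol
n/ν for T = 4.071/2 = 2.036
n/ν for B = 7.349/3 = 2.450
Smallest n/ν is T → limiting reagent.
n(A) produced = (1/2) × 4.071 = 2.036 mol
Step 2:
n(A) available = 2.036 mol
n(E) = 175.0 / 105.10 = 1.665 mol
n/ν for A = 2.036/3 = 0.6787
n/ν for E = 1.665/2 = 0.8325
Smallest n/ν is A → limiting reagent.
n(D) = (2/3) × 2.036 = 1.357 mol
mass = 1.357 × 611.05 = 829.2 g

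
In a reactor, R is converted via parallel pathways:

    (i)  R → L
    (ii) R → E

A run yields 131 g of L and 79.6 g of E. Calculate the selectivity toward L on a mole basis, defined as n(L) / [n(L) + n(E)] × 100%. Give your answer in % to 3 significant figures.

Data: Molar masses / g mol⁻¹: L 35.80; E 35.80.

n(L) = 131 / 35.80 = 3.659 mol
n(E) = 79.6 / 35.80 = 2.223 mol
selectivity = 3.659/(3.659+2.223) × 100 = 62.21 %

62.2 %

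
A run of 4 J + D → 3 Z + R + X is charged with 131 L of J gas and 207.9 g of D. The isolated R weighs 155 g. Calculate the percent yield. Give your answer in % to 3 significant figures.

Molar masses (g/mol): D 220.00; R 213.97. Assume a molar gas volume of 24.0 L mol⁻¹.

n(J) = 131.0 / 24.0 = 5.458 mol
n(D) = 207.9 / 220.00 = 0.9450 mol
n/ν for J = 5.458/4 = 1.365
n/ν for D = 0.9450/1 = 0.9450
Smallest n/ν is D → limiting reagent.
theoretical n(R) = (1/1) × 0.9450 = 0.9450 mol → 202.2 g
% yield = 155 / 202.2 × 100 = 76.66 %

76.7 %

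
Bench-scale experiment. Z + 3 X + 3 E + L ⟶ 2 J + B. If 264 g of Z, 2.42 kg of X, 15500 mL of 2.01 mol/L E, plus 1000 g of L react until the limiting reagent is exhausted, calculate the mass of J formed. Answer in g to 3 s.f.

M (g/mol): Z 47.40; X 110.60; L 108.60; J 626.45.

n(Z) = 264.0 / 47.40 = 5.570 mol
n(X) = 2.420×1000 / 110.60 = 21.88 mol
n(E) = 2.01 × 15500/1000 = 31.16 mol
n(L) = 1000 / 108.60 = 9.208 mol
n/ν for Z = 5.570/1 = 5.570
n/ν for X = 21.88/3 = 7.293
n/ν for E = 31.16/3 = 10.39
n/ν for L = 9.208/1 = 9.208
Smallest n/ν is Z → limiting reagent.
n(J) = (2/1) × 5.570 = 11.14 mol
mass = 11.14 × 626.45 = 6979 g

6980 g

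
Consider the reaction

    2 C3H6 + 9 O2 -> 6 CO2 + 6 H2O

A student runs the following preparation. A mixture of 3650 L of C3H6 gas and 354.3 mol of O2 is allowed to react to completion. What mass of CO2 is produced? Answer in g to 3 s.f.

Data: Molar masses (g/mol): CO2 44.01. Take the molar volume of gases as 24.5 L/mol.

n(C3H6) = 3650 / 24.5 = 149.0 mol
n(O2) = 354.3 mol
n/ν → C3H6: 74.50, O2: 39.37; O2 is limiting.
n(CO2) = (6/9) × 354.3 = 236.2 mol
mass = 236.2 × 44.01 = 10400 g

10400 g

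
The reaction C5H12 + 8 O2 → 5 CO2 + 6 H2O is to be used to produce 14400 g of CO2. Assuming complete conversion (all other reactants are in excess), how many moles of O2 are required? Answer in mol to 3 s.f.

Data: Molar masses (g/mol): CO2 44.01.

524 mol

n(CO2) = 14400 / 44.01 = 327.2 mol
n(O2) = (8/5) × 327.2 = 523.5 mol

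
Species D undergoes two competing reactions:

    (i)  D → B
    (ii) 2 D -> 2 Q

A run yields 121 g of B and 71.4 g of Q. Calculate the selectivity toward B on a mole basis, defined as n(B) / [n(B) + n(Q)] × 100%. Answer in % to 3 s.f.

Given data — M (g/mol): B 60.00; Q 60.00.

62.9 %

n(B) = 121 / 60.00 = 2.017 mol
n(Q) = 71.4 / 60.00 = 1.190 mol
selectivity = 2.017/(2.017+1.190) × 100 = 62.89 %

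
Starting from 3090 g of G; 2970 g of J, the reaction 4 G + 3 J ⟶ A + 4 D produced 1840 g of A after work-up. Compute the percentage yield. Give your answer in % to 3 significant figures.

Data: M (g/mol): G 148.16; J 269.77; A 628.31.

n(G) = 3090 / 148.16 = 20.86 mol
n(J) = 2970 / 269.77 = 11.01 mol
n/ν → G: 5.215, J: 3.670; J is limiting.
theoretical n(A) = (1/3) × 11.01 = 3.670 mol → 2306 g
% yield = 1840 / 2306 × 100 = 79.79 %

79.8 %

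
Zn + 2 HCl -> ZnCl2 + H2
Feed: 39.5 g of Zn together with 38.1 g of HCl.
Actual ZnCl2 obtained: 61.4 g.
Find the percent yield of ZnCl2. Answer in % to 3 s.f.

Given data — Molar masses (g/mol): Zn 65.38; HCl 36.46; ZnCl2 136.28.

n(Zn) = 39.50 / 65.38 = 0.6042 mol
n(HCl) = 38.10 / 36.46 = 1.045 mol
n/ν → Zn: 0.6042, HCl: 0.5225; HCl is limiting.
theoretical n(ZnCl2) = (1/2) × 1.045 = 0.5225 mol → 71.21 g
% yield = 61.4 / 71.21 × 100 = 86.22 %

86.2 %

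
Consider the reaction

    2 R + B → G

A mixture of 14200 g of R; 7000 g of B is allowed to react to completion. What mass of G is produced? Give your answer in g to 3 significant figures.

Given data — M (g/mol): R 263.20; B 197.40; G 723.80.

19500 g

n(R) = 14200 / 263.20 = 53.95 mol
n(B) = 7000 / 197.40 = 35.46 mol
n/ν → R: 26.98, B: 35.46; R is limiting.
n(G) = (1/2) × 53.95 = 26.98 mol
mass = 26.98 × 723.80 = 19530 g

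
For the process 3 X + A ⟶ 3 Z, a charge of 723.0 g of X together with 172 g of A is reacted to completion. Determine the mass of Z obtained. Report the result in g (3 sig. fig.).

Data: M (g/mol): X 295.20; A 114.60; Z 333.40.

n(X) = 723.0 / 295.20 = 2.449 mol
n(A) = 172.0 / 114.60 = 1.501 mol
n/ν for X = 2.449/3 = 0.8163
n/ν for A = 1.501/1 = 1.501
Smallest n/ν is X → limiting reagent.
n(Z) = (3/3) × 2.449 = 2.449 mol
mass = 2.449 × 333.40 = 816.5 g

817 g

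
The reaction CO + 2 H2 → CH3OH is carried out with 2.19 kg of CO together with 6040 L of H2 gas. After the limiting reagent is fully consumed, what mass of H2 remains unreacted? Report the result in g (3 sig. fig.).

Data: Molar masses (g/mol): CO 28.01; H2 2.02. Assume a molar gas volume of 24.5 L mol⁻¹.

182 g

n(CO) = 2.190×1000 / 28.01 = 78.19 mol
n(H2) = 6040 / 24.5 = 246.5 mol
n/ν for CO = 78.19/1 = 78.19
n/ν for H2 = 246.5/2 = 123.3
Smallest n/ν is CO → limiting reagent.
H2 consumed = (2/1) × 78.19 = 156.4 mol
H2 remaining = 246.5 − 156.4 = 90.10 mol
mass = 90.10 × 2.02 = 182.0 g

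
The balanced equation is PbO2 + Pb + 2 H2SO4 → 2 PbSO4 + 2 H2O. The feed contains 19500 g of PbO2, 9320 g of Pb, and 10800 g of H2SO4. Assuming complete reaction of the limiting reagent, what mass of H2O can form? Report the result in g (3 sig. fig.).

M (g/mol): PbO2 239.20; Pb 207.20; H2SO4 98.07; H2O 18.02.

1620 g

n(PbO2) = 19500 / 239.20 = 81.52 mol
n(Pb) = 9320 / 207.20 = 44.98 mol
n(H2SO4) = 10800 / 98.07 = 110.1 mol
n/ν for PbO2 = 81.52/1 = 81.52
n/ν for Pb = 44.98/1 = 44.98
n/ν for H2SO4 = 110.1/2 = 55.05
Smallest n/ν is Pb → limiting reagent.
n(H2O) = (2/1) × 44.98 = 89.96 mol
mass = 89.96 × 18.02 = 1621 g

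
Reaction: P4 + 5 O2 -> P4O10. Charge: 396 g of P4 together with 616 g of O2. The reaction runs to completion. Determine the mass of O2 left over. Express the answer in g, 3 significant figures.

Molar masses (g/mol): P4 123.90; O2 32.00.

n(P4) = 396.0 / 123.90 = 3.196 mol
n(O2) = 616.0 / 32.00 = 19.25 mol
n/ν for P4 = 3.196/1 = 3.196
n/ν for O2 = 19.25/5 = 3.850
Smallest n/ν is P4 → limiting reagent.
O2 consumed = (5/1) × 3.196 = 15.98 mol
O2 remaining = 19.25 − 15.98 = 3.270 mol
mass = 3.270 × 32.00 = 104.6 g

105 g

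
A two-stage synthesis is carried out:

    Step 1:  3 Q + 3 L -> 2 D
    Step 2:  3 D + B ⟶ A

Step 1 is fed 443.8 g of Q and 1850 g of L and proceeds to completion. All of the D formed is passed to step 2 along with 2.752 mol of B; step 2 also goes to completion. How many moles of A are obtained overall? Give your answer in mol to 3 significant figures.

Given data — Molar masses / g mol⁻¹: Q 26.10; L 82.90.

Step 1:
n(Q) = 443.8 / 26.10 = 17.00 mol
n(L) = 1850 / 82.90 = 22.32 mol
n/ν for Q = 17.00/3 = 5.667
n/ν for L = 22.32/3 = 7.440
Smallest n/ν is Q → limiting reagent.
n(D) produced = (2/3) × 17.00 = 11.33 mol
Step 2:
n(D) available = 11.33 mol
n(B) = 2.752 mol
n/ν for D = 11.33/3 = 3.777
n/ν for B = 2.752/1 = 2.752
Smallest n/ν is B → limiting reagent.
n(A) = (1/1) × 2.752 = 2.752 mol

2.75 mol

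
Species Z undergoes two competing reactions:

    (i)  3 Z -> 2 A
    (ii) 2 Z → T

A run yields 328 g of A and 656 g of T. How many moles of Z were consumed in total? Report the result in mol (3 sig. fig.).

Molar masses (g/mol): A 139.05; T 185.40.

n(A) = 328 / 139.05 = 2.359 mol
n(T) = 656 / 185.40 = 3.538 mol
n(Z) via (i) = (3/2)×2.359 = 3.539 mol
n(Z) via (ii) = (2/1)×3.538 = 7.076 mol
total n(Z) = 3.539 + 7.076 = 10.62 mol

10.6 mol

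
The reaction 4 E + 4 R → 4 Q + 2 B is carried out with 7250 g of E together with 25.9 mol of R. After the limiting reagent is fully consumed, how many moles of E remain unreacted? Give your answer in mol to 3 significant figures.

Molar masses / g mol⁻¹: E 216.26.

7.62 mol

n(E) = 7250 / 216.26 = 33.52 mol
n(R) = 25.90 mol
n/ν → E: 8.380, R: 6.475; R is limiting.
E consumed = (4/4) × 25.90 = 25.90 mol
E remaining = 33.52 − 25.90 = 7.620 mol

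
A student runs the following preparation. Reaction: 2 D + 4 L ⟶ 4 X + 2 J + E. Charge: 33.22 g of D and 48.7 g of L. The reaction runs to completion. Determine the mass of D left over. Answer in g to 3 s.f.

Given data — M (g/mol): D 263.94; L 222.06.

4.28 g

n(D) = 33.22 / 263.94 = 0.1259 mol
n(L) = 48.70 / 222.06 = 0.2193 mol
n/ν → D: 0.06295, L: 0.05483; L is limiting.
D consumed = (2/4) × 0.2193 = 0.1097 mol
D remaining = 0.1259 − 0.1097 = 0.01620 mol
mass = 0.01620 × 263.94 = 4.276 g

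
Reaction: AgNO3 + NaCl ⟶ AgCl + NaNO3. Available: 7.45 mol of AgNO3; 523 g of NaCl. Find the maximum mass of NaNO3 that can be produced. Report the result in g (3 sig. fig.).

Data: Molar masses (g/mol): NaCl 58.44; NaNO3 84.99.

633 g

n(AgNO3) = 7.450 mol
n(NaCl) = 523.0 / 58.44 = 8.949 mol
n/ν → AgNO3: 7.450, NaCl: 8.949; AgNO3 is limiting.
n(NaNO3) = (1/1) × 7.450 = 7.450 mol
mass = 7.450 × 84.99 = 633.2 g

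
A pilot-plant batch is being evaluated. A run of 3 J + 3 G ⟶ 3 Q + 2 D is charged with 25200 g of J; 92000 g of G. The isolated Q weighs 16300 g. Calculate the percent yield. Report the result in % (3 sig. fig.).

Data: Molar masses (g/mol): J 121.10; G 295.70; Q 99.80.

78.5 %

n(J) = 25200 / 121.10 = 208.1 mol
n(G) = 92000 / 295.70 = 311.1 mol
n/ν for J = 208.1/3 = 69.37
n/ν for G = 311.1/3 = 103.7
Smallest n/ν is J → limiting reagent.
theoretical n(Q) = (3/3) × 208.1 = 208.1 mol → 20770 g
% yield = 16300 / 20770 × 100 = 78.48 %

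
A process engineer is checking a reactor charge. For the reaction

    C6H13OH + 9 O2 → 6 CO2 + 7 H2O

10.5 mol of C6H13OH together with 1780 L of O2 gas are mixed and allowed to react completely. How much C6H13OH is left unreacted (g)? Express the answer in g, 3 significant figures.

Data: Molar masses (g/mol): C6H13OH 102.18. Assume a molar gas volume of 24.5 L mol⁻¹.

248 g

n(C6H13OH) = 10.50 mol
n(O2) = 1780 / 24.5 = 72.65 mol
n/ν for C6H13OH = 10.50/1 = 10.50
n/ν for O2 = 72.65/9 = 8.072
Smallest n/ν is O2 → limiting reagent.
C6H13OH consumed = (1/9) × 72.65 = 8.072 mol
C6H13OH remaining = 10.50 − 8.072 = 2.428 mol
mass = 2.428 × 102.18 = 248.1 g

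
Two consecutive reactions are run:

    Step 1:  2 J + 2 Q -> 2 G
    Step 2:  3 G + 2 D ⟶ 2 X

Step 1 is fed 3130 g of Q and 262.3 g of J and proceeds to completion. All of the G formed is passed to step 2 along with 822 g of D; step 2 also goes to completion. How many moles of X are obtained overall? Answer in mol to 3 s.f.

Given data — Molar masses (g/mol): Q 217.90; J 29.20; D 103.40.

5.99 mol

Step 1:
n(Q) = 3130 / 217.90 = 14.36 mol
n(J) = 262.3 / 29.20 = 8.983 mol
n/ν → Q: 7.180, J: 4.492; J is limiting.
n(G) produced = (2/2) × 8.983 = 8.983 mol
Step 2:
n(G) available = 8.983 mol
n(D) = 822.0 / 103.40 = 7.950 mol
n/ν → G: 2.994, D: 3.975; G is limiting.
n(X) = (2/3) × 8.983 = 5.989 mol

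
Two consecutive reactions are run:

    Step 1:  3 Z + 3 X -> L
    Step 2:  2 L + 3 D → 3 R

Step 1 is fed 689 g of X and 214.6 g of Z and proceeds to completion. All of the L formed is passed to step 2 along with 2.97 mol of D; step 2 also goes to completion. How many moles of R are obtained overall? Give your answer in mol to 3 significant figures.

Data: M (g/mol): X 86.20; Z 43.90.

2.44 mol

Step 1:
n(X) = 689.0 / 86.20 = 7.993 mol
n(Z) = 214.6 / 43.90 = 4.888 mol
n/ν for X = 7.993/3 = 2.664
n/ν for Z = 4.888/3 = 1.629
Smallest n/ν is Z → limiting reagent.
n(L) produced = (1/3) × 4.888 = 1.629 mol
Step 2:
n(L) available = 1.629 mol
n(D) = 2.970 mol
n/ν for L = 1.629/2 = 0.8145
n/ν for D = 2.970/3 = 0.9900
Smallest n/ν is L → limiting reagent.
n(R) = (3/2) × 1.629 = 2.444 mol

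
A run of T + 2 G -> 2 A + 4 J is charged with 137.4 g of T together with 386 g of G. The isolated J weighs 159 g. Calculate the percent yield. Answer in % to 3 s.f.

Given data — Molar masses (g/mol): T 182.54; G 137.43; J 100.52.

n(T) = 137.4 / 182.54 = 0.7527 mol
n(G) = 386.0 / 137.43 = 2.809 mol
n/ν for T = 0.7527/1 = 0.7527
n/ν for G = 2.809/2 = 1.405
Smallest n/ν is T → limiting reagent.
theoretical n(J) = (4/1) × 0.7527 = 3.011 mol → 302.7 g
% yield = 159 / 302.7 × 100 = 52.53 %

52.5 %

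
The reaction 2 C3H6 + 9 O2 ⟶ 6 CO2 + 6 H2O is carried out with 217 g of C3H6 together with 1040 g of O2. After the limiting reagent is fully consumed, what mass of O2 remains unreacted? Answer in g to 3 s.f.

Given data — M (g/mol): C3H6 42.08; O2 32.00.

297 g

n(C3H6) = 217.0 / 42.08 = 5.157 mol
n(O2) = 1040 / 32.00 = 32.50 mol
n/ν for C3H6 = 5.157/2 = 2.579
n/ν for O2 = 32.50/9 = 3.611
Smallest n/ν is C3H6 → limiting reagent.
O2 consumed = (9/2) × 5.157 = 23.21 mol
O2 remaining = 32.50 − 23.21 = 9.290 mol
mass = 9.290 × 32.00 = 297.3 g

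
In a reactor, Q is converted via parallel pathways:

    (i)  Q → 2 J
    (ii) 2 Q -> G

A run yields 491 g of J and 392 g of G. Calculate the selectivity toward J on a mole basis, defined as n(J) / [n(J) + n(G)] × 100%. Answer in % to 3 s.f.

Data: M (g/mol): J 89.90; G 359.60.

83.4 %

n(J) = 491 / 89.90 = 5.462 mol
n(G) = 392 / 359.60 = 1.090 mol
selectivity = 5.462/(5.462+1.090) × 100 = 83.36 %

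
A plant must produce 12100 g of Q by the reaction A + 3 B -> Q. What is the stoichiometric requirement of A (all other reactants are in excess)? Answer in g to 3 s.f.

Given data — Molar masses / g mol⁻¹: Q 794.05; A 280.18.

4270 g

n(Q) = 12100 / 794.05 = 15.24 mol
n(A) = (1/1) × 15.24 = 15.24 mol
mass = 15.24 × 280.18 = 4270 g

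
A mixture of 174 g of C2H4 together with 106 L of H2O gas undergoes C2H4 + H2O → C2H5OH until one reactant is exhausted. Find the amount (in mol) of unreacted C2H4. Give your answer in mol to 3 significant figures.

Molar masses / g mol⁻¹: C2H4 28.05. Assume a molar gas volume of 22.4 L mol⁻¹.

n(C2H4) = 174.0 / 28.05 = 6.203 mol
n(H2O) = 106.0 / 22.4 = 4.732 mol
n/ν for C2H4 = 6.203/1 = 6.203
n/ν for H2O = 4.732/1 = 4.732
Smallest n/ν is H2O → limiting reagent.
C2H4 consumed = (1/1) × 4.732 = 4.732 mol
C2H4 remaining = 6.203 − 4.732 = 1.471 mol

1.47 mol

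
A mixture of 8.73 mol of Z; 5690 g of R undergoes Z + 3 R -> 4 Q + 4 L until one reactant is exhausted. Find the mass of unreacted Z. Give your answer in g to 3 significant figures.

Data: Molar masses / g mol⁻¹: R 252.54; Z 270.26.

n(Z) = 8.730 mol
n(R) = 5690 / 252.54 = 22.53 mol
n/ν for Z = 8.730/1 = 8.730
n/ν for R = 22.53/3 = 7.510
Smallest n/ν is R → limiting reagent.
Z consumed = (1/3) × 22.53 = 7.510 mol
Z remaining = 8.730 − 7.510 = 1.220 mol
mass = 1.220 × 270.26 = 329.7 g

330 g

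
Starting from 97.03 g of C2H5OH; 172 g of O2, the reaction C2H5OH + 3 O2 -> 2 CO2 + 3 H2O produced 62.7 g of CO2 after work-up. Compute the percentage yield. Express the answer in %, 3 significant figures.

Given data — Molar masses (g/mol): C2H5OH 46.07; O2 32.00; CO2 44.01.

39.8 %

n(C2H5OH) = 97.03 / 46.07 = 2.106 mol
n(O2) = 172.0 / 32.00 = 5.375 mol
n/ν for C2H5OH = 2.106/1 = 2.106
n/ν for O2 = 5.375/3 = 1.792
Smallest n/ν is O2 → limiting reagent.
theoretical n(CO2) = (2/3) × 5.375 = 3.583 mol → 157.7 g
% yield = 62.7 / 157.7 × 100 = 39.76 %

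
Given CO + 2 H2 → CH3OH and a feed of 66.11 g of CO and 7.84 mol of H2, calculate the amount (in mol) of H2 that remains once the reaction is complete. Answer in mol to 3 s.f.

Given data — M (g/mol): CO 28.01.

n(CO) = 66.11 / 28.01 = 2.360 mol
n(H2) = 7.840 mol
n/ν for CO = 2.360/1 = 2.360
n/ν for H2 = 7.840/2 = 3.920
Smallest n/ν is CO → limiting reagent.
H2 consumed = (2/1) × 2.360 = 4.720 mol
H2 remaining = 7.840 − 4.720 = 3.120 mol

3.12 mol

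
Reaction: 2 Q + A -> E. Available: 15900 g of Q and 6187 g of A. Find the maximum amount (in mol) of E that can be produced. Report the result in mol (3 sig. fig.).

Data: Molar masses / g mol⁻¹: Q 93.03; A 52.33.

n(Q) = 15900 / 93.03 = 170.9 mol
n(A) = 6187 / 52.33 = 118.2 mol
n/ν for Q = 170.9/2 = 85.45
n/ν for A = 118.2/1 = 118.2
Smallest n/ν is Q → limiting reagent.
n(E) = (1/2) × 170.9 = 85.45 mol

85.5 mol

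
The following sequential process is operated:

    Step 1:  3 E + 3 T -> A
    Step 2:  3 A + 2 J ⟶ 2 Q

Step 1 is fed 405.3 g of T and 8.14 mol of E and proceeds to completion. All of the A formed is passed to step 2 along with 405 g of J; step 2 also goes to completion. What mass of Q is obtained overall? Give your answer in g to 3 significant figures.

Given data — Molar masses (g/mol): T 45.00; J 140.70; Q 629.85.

1140 g

Step 1:
n(T) = 405.3 / 45.00 = 9.007 mol
n(E) = 8.140 mol
n/ν for T = 9.007/3 = 3.002
n/ν for E = 8.140/3 = 2.713
Smallest n/ν is E → limiting reagent.
n(A) produced = (1/3) × 8.140 = 2.713 mol
Step 2:
n(A) available = 2.713 mol
n(J) = 405.0 / 140.70 = 2.878 mol
n/ν for A = 2.713/3 = 0.9043
n/ν for J = 2.878/2 = 1.439
Smallest n/ν is A → limiting reagent.
n(Q) = (2/3) × 2.713 = 1.809 mol
mass = 1.809 × 629.85 = 1139 g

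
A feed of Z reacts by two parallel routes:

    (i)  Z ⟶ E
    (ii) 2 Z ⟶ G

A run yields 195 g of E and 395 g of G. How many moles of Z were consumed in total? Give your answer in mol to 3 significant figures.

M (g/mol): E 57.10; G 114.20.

n(E) = 195 / 57.10 = 3.415 mol
n(G) = 395 / 114.20 = 3.459 mol
n(Z) via (i) = (1/1)×3.415 = 3.415 mol
n(Z) via (ii) = (2/1)×3.459 = 6.918 mol
total n(Z) = 3.415 + 6.918 = 10.33 mol

10.3 mol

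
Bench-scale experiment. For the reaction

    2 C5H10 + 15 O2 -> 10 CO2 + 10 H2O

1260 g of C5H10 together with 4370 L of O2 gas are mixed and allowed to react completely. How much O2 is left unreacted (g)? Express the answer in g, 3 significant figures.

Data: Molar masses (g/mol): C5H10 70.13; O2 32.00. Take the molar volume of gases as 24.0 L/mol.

n(C5H10) = 1260 / 70.13 = 17.97 mol
n(O2) = 4370 / 24.0 = 182.1 mol
n/ν for C5H10 = 17.97/2 = 8.985
n/ν for O2 = 182.1/15 = 12.14
Smallest n/ν is C5H10 → limiting reagent.
O2 consumed = (15/2) × 17.97 = 134.8 mol
O2 remaining = 182.1 − 134.8 = 47.30 mol
mass = 47.30 × 32.00 = 1514 g

1510 g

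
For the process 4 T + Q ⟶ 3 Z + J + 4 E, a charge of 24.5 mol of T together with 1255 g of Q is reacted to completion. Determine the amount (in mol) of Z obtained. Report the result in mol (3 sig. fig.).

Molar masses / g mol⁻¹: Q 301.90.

n(T) = 24.50 mol
n(Q) = 1255 / 301.90 = 4.157 mol
n/ν for T = 24.50/4 = 6.125
n/ν for Q = 4.157/1 = 4.157
Smallest n/ν is Q → limiting reagent.
n(Z) = (3/1) × 4.157 = 12.47 mol

12.5 mol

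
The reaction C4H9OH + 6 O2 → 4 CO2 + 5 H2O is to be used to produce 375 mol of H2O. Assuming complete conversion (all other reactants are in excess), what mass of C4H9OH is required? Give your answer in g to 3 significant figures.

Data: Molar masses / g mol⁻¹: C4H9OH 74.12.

5560 g

n(H2O) = 375.0 mol
n(C4H9OH) = (1/5) × 375.0 = 75.00 mol
mass = 75.00 × 74.12 = 5559 g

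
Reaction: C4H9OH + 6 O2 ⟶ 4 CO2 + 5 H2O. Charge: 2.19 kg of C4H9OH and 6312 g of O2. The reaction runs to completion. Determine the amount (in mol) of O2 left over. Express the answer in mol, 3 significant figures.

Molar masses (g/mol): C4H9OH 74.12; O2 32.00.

20.0 mol

n(C4H9OH) = 2.190×1000 / 74.12 = 29.55 mol
n(O2) = 6312 / 32.00 = 197.3 mol
n/ν for C4H9OH = 29.55/1 = 29.55
n/ν for O2 = 197.3/6 = 32.88
Smallest n/ν is C4H9OH → limiting reagent.
O2 consumed = (6/1) × 29.55 = 177.3 mol
O2 remaining = 197.3 − 177.3 = 20.00 mol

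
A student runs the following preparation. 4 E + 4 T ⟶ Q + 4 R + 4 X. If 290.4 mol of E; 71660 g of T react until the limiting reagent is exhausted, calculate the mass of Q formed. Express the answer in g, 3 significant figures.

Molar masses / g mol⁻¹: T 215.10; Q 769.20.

n(E) = 290.4 mol
n(T) = 71660 / 215.10 = 333.1 mol
n/ν → E: 72.60, T: 83.28; E is limiting.
n(Q) = (1/4) × 290.4 = 72.60 mol
mass = 72.60 × 769.20 = 55840 g

55800 g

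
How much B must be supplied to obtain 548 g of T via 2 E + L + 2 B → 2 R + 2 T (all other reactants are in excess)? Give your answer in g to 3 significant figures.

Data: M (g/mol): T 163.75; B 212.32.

711 g

n(T) = 548 / 163.75 = 3.347 mol
n(B) = (2/2) × 3.347 = 3.347 mol
mass = 3.347 × 212.32 = 710.6 g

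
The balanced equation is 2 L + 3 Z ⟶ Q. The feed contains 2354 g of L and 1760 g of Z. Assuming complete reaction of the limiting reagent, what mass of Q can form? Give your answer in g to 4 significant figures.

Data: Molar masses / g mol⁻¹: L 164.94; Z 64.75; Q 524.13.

3740 g

n(L) = 2354 / 164.94 = 14.27 mol
n(Z) = 1760 / 64.75 = 27.18 mol
n/ν → L: 7.135, Z: 9.060; L is limiting.
n(Q) = (1/2) × 14.27 = 7.135 mol
mass = 7.135 × 524.13 = 3740 g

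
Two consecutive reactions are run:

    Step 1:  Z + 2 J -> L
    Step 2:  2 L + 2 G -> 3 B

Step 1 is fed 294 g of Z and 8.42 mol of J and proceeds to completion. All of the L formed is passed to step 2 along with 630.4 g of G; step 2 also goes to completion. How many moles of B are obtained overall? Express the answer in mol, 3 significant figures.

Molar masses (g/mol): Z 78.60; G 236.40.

Step 1:
n(Z) = 294.0 / 78.60 = 3.740 mol
n(J) = 8.420 mol
n/ν for Z = 3.740/1 = 3.740
n/ν for J = 8.420/2 = 4.210
Smallest n/ν is Z → limiting reagent.
n(L) produced = (1/1) × 3.740 = 3.740 mol
Step 2:
n(L) available = 3.740 mol
n(G) = 630.4 / 236.40 = 2.667 mol
n/ν for L = 3.740/2 = 1.870
n/ν for G = 2.667/2 = 1.334
Smallest n/ν is G → limiting reagent.
n(B) = (3/2) × 2.667 = 4.001 mol

4.00 mol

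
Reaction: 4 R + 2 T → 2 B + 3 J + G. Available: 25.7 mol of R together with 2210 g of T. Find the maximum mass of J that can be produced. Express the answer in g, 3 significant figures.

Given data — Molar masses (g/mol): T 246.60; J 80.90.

1090 g

n(R) = 25.70 mol
n(T) = 2210 / 246.60 = 8.962 mol
n/ν for R = 25.70/4 = 6.425
n/ν for T = 8.962/2 = 4.481
Smallest n/ν is T → limiting reagent.
n(J) = (3/2) × 8.962 = 13.44 mol
mass = 13.44 × 80.90 = 1087 g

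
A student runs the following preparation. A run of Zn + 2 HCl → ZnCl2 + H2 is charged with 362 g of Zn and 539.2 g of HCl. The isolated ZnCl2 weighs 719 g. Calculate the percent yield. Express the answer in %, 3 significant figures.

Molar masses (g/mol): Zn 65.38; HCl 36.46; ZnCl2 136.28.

n(Zn) = 362.0 / 65.38 = 5.537 mol
n(HCl) = 539.2 / 36.46 = 14.79 mol
n/ν for Zn = 5.537/1 = 5.537
n/ν for HCl = 14.79/2 = 7.395
Smallest n/ν is Zn → limiting reagent.
theoretical n(ZnCl2) = (1/1) × 5.537 = 5.537 mol → 754.6 g
% yield = 719 / 754.6 × 100 = 95.28 %

95.3 %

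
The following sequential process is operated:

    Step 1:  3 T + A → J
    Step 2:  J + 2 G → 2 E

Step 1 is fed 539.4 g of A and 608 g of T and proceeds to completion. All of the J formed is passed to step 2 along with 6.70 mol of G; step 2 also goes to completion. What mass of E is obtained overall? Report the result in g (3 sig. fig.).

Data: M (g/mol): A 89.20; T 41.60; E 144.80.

970 g

Step 1:
n(A) = 539.4 / 89.20 = 6.047 mol
n(T) = 608.0 / 41.60 = 14.62 mol
n/ν → A: 6.047, T: 4.873; T is limiting.
n(J) produced = (1/3) × 14.62 = 4.873 mol
Step 2:
n(J) available = 4.873 mol
n(G) = 6.700 mol
n/ν → J: 4.873, G: 3.350; G is limiting.
n(E) = (2/2) × 6.700 = 6.700 mol
mass = 6.700 × 144.80 = 970.2 g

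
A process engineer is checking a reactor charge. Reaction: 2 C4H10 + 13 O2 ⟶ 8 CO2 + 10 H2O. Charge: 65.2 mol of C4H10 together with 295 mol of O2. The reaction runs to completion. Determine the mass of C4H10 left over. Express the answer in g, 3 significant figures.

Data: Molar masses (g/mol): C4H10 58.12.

1150 g

n(C4H10) = 65.20 mol
n(O2) = 295.0 mol
n/ν for C4H10 = 65.20/2 = 32.60
n/ν for O2 = 295.0/13 = 22.69
Smallest n/ν is O2 → limiting reagent.
C4H10 consumed = (2/13) × 295.0 = 45.38 mol
C4H10 remaining = 65.20 − 45.38 = 19.82 mol
mass = 19.82 × 58.12 = 1152 g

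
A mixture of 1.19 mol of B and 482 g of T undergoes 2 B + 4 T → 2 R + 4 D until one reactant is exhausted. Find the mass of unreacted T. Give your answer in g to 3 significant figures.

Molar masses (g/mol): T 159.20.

103 g

n(B) = 1.190 mol
n(T) = 482.0 / 159.20 = 3.028 mol
n/ν for B = 1.190/2 = 0.5950
n/ν for T = 3.028/4 = 0.7570
Smallest n/ν is B → limiting reagent.
T consumed = (4/2) × 1.190 = 2.380 mol
T remaining = 3.028 − 2.380 = 0.6480 mol
mass = 0.6480 × 159.20 = 103.2 g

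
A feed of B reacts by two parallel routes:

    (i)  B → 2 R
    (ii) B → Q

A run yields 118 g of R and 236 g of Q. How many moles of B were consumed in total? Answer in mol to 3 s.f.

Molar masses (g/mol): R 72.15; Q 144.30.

n(R) = 118 / 72.15 = 1.635 mol
n(Q) = 236 / 144.30 = 1.635 mol
n(B) via (i) = (1/2)×1.635 = 0.8175 mol
n(B) via (ii) = (1/1)×1.635 = 1.635 mol
total n(B) = 0.8175 + 1.635 = 2.453 mol

2.45 mol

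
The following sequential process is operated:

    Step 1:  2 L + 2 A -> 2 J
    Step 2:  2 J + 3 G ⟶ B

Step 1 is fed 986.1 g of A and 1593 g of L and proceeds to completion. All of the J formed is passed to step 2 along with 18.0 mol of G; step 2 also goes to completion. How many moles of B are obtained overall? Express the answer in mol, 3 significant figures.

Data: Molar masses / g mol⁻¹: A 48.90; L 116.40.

6.00 mol

Step 1:
n(A) = 986.1 / 48.90 = 20.17 mol
n(L) = 1593 / 116.40 = 13.69 mol
n/ν for A = 20.17/2 = 10.09
n/ν for L = 13.69/2 = 6.845
Smallest n/ν is L → limiting reagent.
n(J) produced = (2/2) × 13.69 = 13.69 mol
Step 2:
n(J) available = 13.69 mol
n(G) = 18.00 mol
n/ν for J = 13.69/2 = 6.845
n/ν for G = 18.00/3 = 6.000
Smallest n/ν is G → limiting reagent.
n(B) = (1/3) × 18.00 = 6.000 mol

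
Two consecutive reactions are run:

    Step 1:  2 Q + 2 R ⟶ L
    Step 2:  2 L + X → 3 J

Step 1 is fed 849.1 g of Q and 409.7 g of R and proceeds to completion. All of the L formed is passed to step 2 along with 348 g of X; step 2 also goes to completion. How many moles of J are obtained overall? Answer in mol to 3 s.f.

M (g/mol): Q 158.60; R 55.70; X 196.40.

Step 1:
n(Q) = 849.1 / 158.60 = 5.354 mol
n(R) = 409.7 / 55.70 = 7.355 mol
n/ν for Q = 5.354/2 = 2.677
n/ν for R = 7.355/2 = 3.678
Smallest n/ν is Q → limiting reagent.
n(L) produced = (1/2) × 5.354 = 2.677 mol
Step 2:
n(L) available = 2.677 mol
n(X) = 348.0 / 196.40 = 1.772 mol
n/ν for L = 2.677/2 = 1.339
n/ν for X = 1.772/1 = 1.772
Smallest n/ν is L → limiting reagent.
n(J) = (3/2) × 2.677 = 4.016 mol

4.02 mol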